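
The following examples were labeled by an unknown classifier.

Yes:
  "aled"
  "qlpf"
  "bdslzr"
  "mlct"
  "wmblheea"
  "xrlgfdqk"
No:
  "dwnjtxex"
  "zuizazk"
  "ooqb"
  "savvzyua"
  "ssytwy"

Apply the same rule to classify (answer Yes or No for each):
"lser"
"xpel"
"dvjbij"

Yes, Yes, No

Every 'Yes' example satisfies: contains 'l'. None of the 'No' examples do.
"lser": has 'l', has this property → Yes. "xpel": has 'l', has this property → Yes. "dvjbij": no 'l', doesn't qualify → No.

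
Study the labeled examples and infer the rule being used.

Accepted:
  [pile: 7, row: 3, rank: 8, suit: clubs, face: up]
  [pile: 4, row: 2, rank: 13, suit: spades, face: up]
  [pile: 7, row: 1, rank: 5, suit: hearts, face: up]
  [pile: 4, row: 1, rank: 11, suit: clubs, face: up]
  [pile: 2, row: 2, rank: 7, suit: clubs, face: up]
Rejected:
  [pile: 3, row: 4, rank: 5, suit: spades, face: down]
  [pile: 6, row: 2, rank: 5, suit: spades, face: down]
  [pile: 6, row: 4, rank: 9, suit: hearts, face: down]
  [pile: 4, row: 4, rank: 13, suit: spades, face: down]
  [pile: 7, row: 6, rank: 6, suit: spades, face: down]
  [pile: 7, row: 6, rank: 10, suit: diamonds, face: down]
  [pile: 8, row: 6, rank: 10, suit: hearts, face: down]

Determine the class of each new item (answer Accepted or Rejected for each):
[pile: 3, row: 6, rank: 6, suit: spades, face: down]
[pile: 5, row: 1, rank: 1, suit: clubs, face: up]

Rejected, Accepted

One predicate separates the groups cleanly: face is up.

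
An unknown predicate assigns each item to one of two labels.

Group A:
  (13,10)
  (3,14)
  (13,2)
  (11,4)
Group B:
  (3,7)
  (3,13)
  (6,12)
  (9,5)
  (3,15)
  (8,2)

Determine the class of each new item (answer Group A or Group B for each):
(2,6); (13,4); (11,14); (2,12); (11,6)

Group B, Group A, Group A, Group B, Group A

One predicate separates the groups cleanly: sum is odd.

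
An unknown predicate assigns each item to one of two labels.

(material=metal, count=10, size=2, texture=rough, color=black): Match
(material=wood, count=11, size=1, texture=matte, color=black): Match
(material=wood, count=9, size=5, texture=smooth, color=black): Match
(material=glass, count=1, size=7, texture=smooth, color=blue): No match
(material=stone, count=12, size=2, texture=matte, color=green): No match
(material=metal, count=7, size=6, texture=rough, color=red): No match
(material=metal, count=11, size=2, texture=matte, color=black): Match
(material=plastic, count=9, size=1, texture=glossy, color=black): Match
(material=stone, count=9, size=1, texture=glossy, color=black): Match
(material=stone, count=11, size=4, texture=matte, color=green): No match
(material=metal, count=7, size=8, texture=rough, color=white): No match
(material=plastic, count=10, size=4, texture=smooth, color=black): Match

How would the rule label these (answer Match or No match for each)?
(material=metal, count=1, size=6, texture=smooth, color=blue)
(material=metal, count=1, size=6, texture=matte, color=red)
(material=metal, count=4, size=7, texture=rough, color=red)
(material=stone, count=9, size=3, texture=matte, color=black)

One predicate separates the groups cleanly: color is black.
No match: (material=metal, count=1, size=6, texture=smooth, color=blue), since color is blue.
No match: (material=metal, count=1, size=6, texture=matte, color=red), since color is red.
No match: (material=metal, count=4, size=7, texture=rough, color=red), since color is red.
Match: (material=stone, count=9, size=3, texture=matte, color=black), since color is black.

No match, No match, No match, Match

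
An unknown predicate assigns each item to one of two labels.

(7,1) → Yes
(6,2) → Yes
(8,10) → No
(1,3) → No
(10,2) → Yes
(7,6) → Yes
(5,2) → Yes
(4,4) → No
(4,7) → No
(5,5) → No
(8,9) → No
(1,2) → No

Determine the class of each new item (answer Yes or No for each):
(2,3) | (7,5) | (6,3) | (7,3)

No, Yes, Yes, Yes

Every 'Yes' example satisfies: first > second. None of the 'No' examples do.
(2,3): No (2 < 3). (7,5): Yes (7 > 5). (6,3): Yes (6 > 3). (7,3): Yes (7 > 3).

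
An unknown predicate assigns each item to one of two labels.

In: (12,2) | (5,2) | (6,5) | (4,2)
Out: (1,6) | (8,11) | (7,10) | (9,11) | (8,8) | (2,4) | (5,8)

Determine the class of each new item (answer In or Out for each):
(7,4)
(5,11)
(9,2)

In, Out, In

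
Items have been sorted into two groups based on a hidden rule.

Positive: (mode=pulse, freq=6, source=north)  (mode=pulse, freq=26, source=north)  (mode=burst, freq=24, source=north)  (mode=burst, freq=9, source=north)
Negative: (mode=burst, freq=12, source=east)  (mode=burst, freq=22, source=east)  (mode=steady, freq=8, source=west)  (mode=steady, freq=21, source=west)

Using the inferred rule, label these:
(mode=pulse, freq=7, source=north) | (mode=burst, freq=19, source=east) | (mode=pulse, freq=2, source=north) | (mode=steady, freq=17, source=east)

Checking candidate rules against both groups, what survives is: source is north.

Positive, Negative, Positive, Negative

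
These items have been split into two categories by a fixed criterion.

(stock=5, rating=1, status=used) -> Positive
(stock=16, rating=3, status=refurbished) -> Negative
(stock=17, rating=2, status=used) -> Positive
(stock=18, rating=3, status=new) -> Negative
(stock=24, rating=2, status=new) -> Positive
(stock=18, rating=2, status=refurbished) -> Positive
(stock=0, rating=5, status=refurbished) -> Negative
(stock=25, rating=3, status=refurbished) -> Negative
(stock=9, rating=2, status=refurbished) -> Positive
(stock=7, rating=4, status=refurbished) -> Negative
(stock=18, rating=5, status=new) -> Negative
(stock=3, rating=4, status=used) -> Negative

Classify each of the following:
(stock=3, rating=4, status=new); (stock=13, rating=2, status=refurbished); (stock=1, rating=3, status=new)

Negative, Positive, Negative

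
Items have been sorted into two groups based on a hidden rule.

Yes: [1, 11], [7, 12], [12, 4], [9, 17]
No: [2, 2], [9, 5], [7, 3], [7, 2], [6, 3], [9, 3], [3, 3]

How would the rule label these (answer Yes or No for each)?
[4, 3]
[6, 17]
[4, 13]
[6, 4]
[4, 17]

No, Yes, Yes, No, Yes

Rule: max ≥ 11. This holds for each 'Yes' example and fails for each 'No' one.
[4, 3]: max 4, lacks this property → No.
[6, 17]: max 17, meets the rule → Yes.
[4, 13]: max 13, meets the rule → Yes.
[6, 4]: max 6, lacks this property → No.
[4, 17]: max 17, meets the rule → Yes.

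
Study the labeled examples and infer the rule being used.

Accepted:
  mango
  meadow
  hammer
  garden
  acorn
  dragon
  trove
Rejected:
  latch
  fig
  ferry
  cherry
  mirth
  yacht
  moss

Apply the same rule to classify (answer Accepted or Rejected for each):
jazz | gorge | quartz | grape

Rejected, Accepted, Accepted, Accepted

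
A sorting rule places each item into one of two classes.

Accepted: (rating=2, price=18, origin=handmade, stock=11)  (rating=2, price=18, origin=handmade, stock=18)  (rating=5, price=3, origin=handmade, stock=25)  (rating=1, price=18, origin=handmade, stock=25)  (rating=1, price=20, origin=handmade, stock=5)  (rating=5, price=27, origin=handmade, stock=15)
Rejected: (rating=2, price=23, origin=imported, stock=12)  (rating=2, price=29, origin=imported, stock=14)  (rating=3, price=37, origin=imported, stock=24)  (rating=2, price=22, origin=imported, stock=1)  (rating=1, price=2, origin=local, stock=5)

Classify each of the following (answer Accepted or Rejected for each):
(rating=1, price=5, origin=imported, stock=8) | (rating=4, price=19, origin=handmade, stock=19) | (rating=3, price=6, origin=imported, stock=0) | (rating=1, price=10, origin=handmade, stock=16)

A rule that fits every label: origin is handmade — true of each 'Accepted' example, false of each 'Rejected' one.
Rejected: (rating=1, price=5, origin=imported, stock=8), since origin is imported. Accepted: (rating=4, price=19, origin=handmade, stock=19), since origin is handmade. Rejected: (rating=3, price=6, origin=imported, stock=0), since origin is imported. Accepted: (rating=1, price=10, origin=handmade, stock=16), since origin is handmade.

Rejected, Accepted, Rejected, Accepted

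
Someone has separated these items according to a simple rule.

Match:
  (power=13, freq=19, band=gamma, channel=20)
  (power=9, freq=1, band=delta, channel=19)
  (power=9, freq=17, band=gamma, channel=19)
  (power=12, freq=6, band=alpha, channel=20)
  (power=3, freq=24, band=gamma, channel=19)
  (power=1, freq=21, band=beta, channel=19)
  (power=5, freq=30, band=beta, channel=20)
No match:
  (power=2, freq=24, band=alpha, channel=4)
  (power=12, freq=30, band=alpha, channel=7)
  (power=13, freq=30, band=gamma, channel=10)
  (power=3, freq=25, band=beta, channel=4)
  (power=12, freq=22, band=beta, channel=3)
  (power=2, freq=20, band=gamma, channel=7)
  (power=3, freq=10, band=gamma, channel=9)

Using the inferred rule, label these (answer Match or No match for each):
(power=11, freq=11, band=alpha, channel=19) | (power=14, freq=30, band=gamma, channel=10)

Match, No match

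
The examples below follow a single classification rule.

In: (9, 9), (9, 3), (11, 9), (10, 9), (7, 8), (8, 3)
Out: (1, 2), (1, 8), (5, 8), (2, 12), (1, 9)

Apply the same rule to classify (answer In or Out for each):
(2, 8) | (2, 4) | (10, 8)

The common property of the 'In' items is: first ≥ 7. No 'Out' item has it.
(2, 8): first 2 — fails the rule, so Out.
(2, 4): first 2 — fails the rule, so Out.
(10, 8): first 10 — qualifies, so In.

Out, Out, In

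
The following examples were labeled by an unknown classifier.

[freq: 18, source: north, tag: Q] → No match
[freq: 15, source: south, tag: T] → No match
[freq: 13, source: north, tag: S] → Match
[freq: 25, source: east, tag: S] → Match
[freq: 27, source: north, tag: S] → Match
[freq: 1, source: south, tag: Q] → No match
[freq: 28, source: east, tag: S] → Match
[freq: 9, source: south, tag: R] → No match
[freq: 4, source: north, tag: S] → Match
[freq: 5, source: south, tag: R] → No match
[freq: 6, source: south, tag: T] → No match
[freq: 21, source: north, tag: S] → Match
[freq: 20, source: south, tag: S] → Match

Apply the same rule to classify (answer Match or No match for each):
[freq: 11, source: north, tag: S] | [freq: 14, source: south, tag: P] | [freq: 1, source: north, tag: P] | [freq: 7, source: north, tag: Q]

Match, No match, No match, No match

Rule: tag is S. This holds for each 'Match' example and fails for each 'No match' one.
[freq: 11, source: north, tag: S]: tag is S — matches, so Match.
[freq: 14, source: south, tag: P]: tag is P — fails the rule, so No match.
[freq: 1, source: north, tag: P]: tag is P — fails the rule, so No match.
[freq: 7, source: north, tag: Q]: tag is Q — fails the rule, so No match.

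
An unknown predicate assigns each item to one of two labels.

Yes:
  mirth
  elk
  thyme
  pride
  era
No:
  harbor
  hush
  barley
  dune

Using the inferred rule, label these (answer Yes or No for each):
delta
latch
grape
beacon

Yes, Yes, Yes, No

The pattern is that an item is 'Yes' exactly when: odd length.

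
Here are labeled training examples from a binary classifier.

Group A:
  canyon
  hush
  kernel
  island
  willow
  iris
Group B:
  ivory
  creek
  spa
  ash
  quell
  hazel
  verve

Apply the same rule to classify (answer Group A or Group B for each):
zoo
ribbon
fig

One predicate separates the groups cleanly: even length.
zoo — length 3, hence Group B. ribbon — length 6, hence Group A. fig — length 3, hence Group B.

Group B, Group A, Group B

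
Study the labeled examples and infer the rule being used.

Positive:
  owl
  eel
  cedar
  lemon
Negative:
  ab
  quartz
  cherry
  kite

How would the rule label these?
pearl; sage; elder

Every 'Positive' example satisfies: odd length. None of the 'Negative' examples do.

Positive, Negative, Positive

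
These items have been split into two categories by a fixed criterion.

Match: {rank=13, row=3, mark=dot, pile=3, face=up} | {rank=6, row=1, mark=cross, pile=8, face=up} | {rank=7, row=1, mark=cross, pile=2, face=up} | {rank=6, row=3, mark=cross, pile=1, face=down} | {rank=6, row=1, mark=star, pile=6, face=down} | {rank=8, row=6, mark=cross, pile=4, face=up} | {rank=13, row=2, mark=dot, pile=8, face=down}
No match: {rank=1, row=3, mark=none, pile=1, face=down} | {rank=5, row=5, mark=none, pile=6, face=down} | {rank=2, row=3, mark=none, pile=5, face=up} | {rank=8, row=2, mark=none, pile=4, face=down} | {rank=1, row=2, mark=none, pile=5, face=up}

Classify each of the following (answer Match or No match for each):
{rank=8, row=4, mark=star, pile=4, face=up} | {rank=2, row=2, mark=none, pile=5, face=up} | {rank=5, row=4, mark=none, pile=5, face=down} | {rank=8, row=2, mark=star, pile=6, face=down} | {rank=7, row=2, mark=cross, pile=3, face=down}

Looking at the examples, the only property every 'Match' case has and every 'No match' case lacks is: mark is not none.
Match: {rank=8, row=4, mark=star, pile=4, face=up}, since mark is star.
No match: {rank=2, row=2, mark=none, pile=5, face=up}, since mark is none.
No match: {rank=5, row=4, mark=none, pile=5, face=down}, since mark is none.
Match: {rank=8, row=2, mark=star, pile=6, face=down}, since mark is star.
Match: {rank=7, row=2, mark=cross, pile=3, face=down}, since mark is cross.

Match, No match, No match, Match, Match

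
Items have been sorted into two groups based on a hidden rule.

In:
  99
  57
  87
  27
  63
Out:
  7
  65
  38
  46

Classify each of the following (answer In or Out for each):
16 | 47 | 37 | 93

Rule: multiple of 3. This holds for each 'In' example and fails for each 'Out' one.

Out, Out, Out, In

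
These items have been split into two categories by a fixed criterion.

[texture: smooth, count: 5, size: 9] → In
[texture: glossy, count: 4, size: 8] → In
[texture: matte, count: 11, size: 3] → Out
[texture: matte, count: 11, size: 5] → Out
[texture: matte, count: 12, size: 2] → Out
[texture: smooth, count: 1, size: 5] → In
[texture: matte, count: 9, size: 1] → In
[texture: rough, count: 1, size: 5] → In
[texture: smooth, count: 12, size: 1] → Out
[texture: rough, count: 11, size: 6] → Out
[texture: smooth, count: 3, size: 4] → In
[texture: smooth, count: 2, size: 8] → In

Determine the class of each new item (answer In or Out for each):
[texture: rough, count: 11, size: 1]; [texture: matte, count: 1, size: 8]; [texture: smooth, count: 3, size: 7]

The pattern is that an item is 'In' exactly when: count ≤ 9.
[texture: rough, count: 11, size: 1]: count = 11 — does not satisfy this, so Out. [texture: matte, count: 1, size: 8]: count = 1 — satisfies this, so In. [texture: smooth, count: 3, size: 7]: count = 3 — satisfies this, so In.

Out, In, In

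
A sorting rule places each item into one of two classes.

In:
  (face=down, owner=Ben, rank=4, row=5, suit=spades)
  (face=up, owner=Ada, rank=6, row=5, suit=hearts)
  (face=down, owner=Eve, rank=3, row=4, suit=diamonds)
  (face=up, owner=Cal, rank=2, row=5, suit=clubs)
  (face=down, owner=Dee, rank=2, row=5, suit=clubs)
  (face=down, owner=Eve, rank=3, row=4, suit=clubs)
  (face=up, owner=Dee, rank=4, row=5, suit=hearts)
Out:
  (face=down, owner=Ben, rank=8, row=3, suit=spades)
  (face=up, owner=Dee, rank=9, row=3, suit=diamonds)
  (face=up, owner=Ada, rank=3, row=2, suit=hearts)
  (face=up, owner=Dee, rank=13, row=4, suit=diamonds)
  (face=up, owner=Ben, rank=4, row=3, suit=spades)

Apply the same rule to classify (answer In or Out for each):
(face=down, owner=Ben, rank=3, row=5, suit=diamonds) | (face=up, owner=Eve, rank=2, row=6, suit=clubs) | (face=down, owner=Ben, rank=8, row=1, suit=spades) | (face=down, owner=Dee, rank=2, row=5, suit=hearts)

In, In, Out, In

A rule that fits every label: row ≥ 4 AND rank ≤ 6 — true of each 'In' example, false of each 'Out' one.
(face=down, owner=Ben, rank=3, row=5, suit=diamonds) → row = 5, rank = 3 → In.
(face=up, owner=Eve, rank=2, row=6, suit=clubs) → row = 6, rank = 2 → In.
(face=down, owner=Ben, rank=8, row=1, suit=spades) → row = 1, rank = 8 → Out.
(face=down, owner=Dee, rank=2, row=5, suit=hearts) → row = 5, rank = 2 → In.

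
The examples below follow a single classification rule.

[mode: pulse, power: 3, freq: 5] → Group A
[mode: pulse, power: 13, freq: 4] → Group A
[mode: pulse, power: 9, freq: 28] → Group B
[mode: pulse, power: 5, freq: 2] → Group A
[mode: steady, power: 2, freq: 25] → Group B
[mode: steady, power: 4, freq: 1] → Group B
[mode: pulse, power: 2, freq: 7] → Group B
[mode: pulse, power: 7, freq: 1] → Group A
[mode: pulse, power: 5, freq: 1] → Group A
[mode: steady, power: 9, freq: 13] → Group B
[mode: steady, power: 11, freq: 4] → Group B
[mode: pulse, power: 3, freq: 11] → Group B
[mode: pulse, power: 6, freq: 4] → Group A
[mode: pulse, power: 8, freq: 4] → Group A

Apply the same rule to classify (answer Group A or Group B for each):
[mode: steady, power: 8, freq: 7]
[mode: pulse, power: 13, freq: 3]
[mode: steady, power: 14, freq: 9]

Group B, Group A, Group B

The pattern is that an item is 'Group A' exactly when: mode is pulse AND freq ≤ 5.
[mode: steady, power: 8, freq: 7]: mode is steady, freq = 7, doesn't qualify → Group B. [mode: pulse, power: 13, freq: 3]: mode is pulse, freq = 3, satisfies this → Group A. [mode: steady, power: 14, freq: 9]: mode is steady, freq = 9, doesn't qualify → Group B.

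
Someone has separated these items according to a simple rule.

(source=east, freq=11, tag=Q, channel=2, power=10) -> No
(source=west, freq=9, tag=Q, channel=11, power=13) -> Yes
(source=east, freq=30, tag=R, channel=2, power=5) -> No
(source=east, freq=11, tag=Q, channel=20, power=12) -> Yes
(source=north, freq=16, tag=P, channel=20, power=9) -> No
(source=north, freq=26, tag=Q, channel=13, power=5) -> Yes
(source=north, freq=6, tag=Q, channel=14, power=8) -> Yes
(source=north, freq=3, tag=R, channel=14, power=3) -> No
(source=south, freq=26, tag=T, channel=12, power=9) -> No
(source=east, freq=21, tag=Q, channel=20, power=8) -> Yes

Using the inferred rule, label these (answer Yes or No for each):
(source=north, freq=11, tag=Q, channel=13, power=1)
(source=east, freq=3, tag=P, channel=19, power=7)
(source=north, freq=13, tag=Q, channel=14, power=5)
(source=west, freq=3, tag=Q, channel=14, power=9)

Rule: tag is Q AND channel ≥ 11. This holds for each 'Yes' example and fails for each 'No' one.
Yes: (source=north, freq=11, tag=Q, channel=13, power=1), since tag is Q, channel = 13.
No: (source=east, freq=3, tag=P, channel=19, power=7), since tag is P, channel = 19.
Yes: (source=north, freq=13, tag=Q, channel=14, power=5), since tag is Q, channel = 14.
Yes: (source=west, freq=3, tag=Q, channel=14, power=9), since tag is Q, channel = 14.

Yes, No, Yes, Yes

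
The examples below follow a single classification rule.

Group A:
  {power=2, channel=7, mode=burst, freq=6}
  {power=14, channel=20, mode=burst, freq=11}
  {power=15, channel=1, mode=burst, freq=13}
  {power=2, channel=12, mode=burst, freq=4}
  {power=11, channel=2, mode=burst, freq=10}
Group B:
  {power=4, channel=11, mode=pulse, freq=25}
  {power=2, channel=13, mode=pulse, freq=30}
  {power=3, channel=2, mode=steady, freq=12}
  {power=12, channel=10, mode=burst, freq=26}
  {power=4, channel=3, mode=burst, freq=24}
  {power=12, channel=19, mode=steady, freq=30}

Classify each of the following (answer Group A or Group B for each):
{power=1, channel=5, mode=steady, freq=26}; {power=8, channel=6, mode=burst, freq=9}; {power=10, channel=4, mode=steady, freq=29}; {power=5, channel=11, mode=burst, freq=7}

Group B, Group A, Group B, Group A

The pattern is that an item is 'Group A' exactly when: mode is burst AND freq ≤ 13.
{power=1, channel=5, mode=steady, freq=26}: Group B (mode is steady, freq = 26).
{power=8, channel=6, mode=burst, freq=9}: Group A (mode is burst, freq = 9).
{power=10, channel=4, mode=steady, freq=29}: Group B (mode is steady, freq = 29).
{power=5, channel=11, mode=burst, freq=7}: Group A (mode is burst, freq = 7).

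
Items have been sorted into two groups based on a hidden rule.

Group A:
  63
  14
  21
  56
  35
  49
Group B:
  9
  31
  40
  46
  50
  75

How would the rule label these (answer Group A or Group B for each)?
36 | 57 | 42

The pattern is that an item is 'Group A' exactly when: multiple of 7.
36: 36 = 7·5 + 1 — does not satisfy this, so Group B. 57: 57 = 7·8 + 1 — does not satisfy this, so Group B. 42: 42 = 7·6 — meets the rule, so Group A.

Group B, Group B, Group A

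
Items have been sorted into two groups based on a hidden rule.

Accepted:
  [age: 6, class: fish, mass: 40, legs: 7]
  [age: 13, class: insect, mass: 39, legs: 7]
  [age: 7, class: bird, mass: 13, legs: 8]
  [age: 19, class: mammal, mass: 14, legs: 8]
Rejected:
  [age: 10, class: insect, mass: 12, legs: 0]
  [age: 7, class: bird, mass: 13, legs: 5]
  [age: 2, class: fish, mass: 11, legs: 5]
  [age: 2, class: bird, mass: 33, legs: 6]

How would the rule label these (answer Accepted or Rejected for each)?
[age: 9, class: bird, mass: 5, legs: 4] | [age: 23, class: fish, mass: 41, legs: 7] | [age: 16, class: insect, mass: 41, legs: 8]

Rejected, Accepted, Accepted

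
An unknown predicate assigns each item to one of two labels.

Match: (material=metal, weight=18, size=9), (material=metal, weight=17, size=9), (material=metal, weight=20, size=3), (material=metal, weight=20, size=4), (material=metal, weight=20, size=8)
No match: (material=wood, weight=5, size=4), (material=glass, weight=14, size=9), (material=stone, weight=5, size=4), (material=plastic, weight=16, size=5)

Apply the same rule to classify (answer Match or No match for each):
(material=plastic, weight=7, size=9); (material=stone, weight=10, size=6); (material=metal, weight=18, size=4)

No match, No match, Match

The simplest hypothesis consistent with all the labels is: material is metal.
No match: (material=plastic, weight=7, size=9), since material is plastic. No match: (material=stone, weight=10, size=6), since material is stone. Match: (material=metal, weight=18, size=4), since material is metal.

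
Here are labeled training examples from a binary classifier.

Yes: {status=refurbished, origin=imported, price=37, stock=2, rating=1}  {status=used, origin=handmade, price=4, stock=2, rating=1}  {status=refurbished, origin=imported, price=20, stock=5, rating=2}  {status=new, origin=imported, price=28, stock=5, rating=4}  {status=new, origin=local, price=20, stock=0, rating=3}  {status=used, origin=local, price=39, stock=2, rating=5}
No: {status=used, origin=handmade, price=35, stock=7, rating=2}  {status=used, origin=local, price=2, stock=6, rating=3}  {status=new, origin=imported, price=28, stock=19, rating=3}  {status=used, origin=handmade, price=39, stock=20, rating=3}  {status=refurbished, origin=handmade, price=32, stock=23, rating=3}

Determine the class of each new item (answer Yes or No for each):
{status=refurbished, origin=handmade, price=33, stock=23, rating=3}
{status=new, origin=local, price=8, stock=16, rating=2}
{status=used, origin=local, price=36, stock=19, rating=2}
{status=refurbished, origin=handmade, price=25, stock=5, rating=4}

No, No, No, Yes

A rule that fits every label: stock ≤ 5 — true of each 'Yes' example, false of each 'No' one.
{status=refurbished, origin=handmade, price=33, stock=23, rating=3} → stock = 23 → No. {status=new, origin=local, price=8, stock=16, rating=2} → stock = 16 → No. {status=used, origin=local, price=36, stock=19, rating=2} → stock = 19 → No. {status=refurbished, origin=handmade, price=25, stock=5, rating=4} → stock = 5 → Yes.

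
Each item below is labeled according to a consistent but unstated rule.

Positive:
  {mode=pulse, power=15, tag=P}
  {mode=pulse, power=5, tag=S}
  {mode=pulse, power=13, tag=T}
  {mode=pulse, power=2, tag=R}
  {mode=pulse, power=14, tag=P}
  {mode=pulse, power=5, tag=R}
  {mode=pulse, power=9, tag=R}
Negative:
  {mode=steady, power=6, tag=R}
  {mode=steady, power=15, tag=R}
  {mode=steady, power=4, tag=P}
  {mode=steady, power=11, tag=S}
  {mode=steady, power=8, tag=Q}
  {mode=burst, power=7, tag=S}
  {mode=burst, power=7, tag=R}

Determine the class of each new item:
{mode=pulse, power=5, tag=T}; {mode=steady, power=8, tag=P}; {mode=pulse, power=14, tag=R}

All 'Positive' examples share one property — mode is pulse — and every 'Negative' example lacks it.
{mode=pulse, power=5, tag=T}: Positive (mode is pulse).
{mode=steady, power=8, tag=P}: Negative (mode is steady).
{mode=pulse, power=14, tag=R}: Positive (mode is pulse).

Positive, Negative, Positive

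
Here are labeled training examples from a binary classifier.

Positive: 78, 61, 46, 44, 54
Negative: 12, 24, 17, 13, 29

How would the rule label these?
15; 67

Negative, Positive

The simplest hypothesis consistent with all the labels is: at least 44.
15: Negative (15 < 44). 67: Positive (67 ≥ 44).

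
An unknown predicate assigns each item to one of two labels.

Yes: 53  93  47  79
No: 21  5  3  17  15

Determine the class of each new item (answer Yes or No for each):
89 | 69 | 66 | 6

Yes, Yes, Yes, No

'Yes' ⟺ at least 47.
89 → 89 ≥ 47 → Yes. 69 → 69 ≥ 47 → Yes. 66 → 66 ≥ 47 → Yes. 6 → 6 < 47 → No.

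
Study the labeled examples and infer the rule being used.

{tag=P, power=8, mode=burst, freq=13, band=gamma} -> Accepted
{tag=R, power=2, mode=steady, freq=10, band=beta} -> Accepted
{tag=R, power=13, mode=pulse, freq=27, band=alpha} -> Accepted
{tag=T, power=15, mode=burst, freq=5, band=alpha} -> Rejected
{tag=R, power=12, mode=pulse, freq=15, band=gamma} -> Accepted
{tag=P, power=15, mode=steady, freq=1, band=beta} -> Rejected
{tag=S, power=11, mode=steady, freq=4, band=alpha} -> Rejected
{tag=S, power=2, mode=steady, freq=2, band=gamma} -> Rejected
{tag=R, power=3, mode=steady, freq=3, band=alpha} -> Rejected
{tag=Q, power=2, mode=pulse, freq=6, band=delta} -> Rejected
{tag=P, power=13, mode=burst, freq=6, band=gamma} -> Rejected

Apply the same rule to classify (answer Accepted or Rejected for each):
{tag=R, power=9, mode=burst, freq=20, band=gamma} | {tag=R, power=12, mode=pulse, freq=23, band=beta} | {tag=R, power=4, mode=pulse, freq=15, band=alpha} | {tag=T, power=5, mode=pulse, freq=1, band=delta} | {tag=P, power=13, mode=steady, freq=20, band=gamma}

The simplest hypothesis consistent with all the labels is: freq ≥ 10.

Accepted, Accepted, Accepted, Rejected, Accepted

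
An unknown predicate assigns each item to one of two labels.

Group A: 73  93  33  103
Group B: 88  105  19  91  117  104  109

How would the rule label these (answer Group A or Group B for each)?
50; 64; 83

The distinguishing property — ends in digit 3 — holds for all the 'Group A' cases and none of the 'Group B' cases.
50: last digit 0 — does not fit, so Group B.
64: last digit 4 — does not fit, so Group B.
83: last digit 3 — meets the rule, so Group A.

Group B, Group B, Group A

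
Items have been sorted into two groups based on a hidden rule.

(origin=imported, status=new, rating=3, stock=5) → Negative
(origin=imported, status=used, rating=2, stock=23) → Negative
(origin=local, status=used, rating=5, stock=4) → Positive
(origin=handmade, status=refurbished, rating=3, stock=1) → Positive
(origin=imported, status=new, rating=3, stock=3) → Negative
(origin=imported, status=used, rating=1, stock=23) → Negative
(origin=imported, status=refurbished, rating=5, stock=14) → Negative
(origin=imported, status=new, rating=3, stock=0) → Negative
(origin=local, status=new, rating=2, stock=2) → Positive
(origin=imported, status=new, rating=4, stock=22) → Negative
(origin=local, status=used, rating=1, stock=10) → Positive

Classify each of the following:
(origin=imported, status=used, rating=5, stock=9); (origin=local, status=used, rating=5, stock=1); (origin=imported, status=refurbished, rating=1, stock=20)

Negative, Positive, Negative

One predicate separates the groups cleanly: origin is not imported.
(origin=imported, status=used, rating=5, stock=9): origin is imported, doesn't qualify → Negative.
(origin=local, status=used, rating=5, stock=1): origin is local, has this property → Positive.
(origin=imported, status=refurbished, rating=1, stock=20): origin is imported, doesn't qualify → Negative.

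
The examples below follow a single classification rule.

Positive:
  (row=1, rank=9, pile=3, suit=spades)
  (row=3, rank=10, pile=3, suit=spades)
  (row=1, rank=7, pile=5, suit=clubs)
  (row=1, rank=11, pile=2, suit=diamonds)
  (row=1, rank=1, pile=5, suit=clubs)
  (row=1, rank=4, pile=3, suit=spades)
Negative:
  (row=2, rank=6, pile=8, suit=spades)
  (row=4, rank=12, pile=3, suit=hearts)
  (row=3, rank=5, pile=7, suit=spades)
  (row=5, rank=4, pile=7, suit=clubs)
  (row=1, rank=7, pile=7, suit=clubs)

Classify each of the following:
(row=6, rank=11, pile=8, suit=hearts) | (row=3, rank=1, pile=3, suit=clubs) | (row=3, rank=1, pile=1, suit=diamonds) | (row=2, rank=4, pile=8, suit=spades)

Negative, Positive, Positive, Negative

The pattern is that an item is 'Positive' exactly when: row ≤ 3 AND pile ≤ 5.
(row=6, rank=11, pile=8, suit=hearts): row = 6, pile = 8, fails this test → Negative. (row=3, rank=1, pile=3, suit=clubs): row = 3, pile = 3, passes → Positive. (row=3, rank=1, pile=1, suit=diamonds): row = 3, pile = 1, passes → Positive. (row=2, rank=4, pile=8, suit=spades): row = 2, pile = 8, fails this test → Negative.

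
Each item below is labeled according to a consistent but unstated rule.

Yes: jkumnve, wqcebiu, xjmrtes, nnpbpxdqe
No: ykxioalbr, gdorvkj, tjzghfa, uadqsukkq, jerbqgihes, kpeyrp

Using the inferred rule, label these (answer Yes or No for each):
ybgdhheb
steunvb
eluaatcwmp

No, Yes, No

The classifier is using: odd length AND contains 'e'.
ybgdhheb: length 8, has 'e' — doesn't match, so No.
steunvb: length 7, has 'e' — checks out, so Yes.
eluaatcwmp: length 10, has 'e' — doesn't match, so No.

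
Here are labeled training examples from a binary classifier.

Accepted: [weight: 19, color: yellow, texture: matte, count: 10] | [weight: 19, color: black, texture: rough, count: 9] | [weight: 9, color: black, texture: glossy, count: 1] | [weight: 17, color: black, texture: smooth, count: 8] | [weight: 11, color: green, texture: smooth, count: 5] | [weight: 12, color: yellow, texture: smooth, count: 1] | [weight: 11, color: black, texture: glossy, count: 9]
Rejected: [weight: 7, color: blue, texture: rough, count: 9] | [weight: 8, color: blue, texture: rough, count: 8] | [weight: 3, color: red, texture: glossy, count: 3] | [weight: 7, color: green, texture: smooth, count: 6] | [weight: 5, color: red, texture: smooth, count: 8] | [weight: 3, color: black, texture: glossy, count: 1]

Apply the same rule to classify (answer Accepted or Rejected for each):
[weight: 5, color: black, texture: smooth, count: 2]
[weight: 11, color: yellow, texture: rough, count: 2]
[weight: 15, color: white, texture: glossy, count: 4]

The rule appears to be: weight ≥ 9.
[weight: 5, color: black, texture: smooth, count: 2]: weight = 5, fails the rule → Rejected.
[weight: 11, color: yellow, texture: rough, count: 2]: weight = 11, passes → Accepted.
[weight: 15, color: white, texture: glossy, count: 4]: weight = 15, passes → Accepted.

Rejected, Accepted, Accepted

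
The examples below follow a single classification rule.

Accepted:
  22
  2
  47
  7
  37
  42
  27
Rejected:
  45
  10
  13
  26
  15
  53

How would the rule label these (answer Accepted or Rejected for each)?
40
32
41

Rejected, Accepted, Rejected

Looking at the examples, the only property every 'Accepted' case has and every 'Rejected' case lacks is: ≡ 2 (mod 5).
40: 40 mod 5 = 0, doesn't match → Rejected.
32: 32 mod 5 = 2, fits → Accepted.
41: 41 mod 5 = 1, doesn't match → Rejected.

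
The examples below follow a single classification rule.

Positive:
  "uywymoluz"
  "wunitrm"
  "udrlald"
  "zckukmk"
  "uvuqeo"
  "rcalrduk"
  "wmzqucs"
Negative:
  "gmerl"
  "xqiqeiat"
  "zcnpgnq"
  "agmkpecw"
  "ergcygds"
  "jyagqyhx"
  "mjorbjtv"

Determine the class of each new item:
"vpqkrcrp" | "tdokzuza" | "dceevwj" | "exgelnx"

The distinguishing property — contains 'u' — holds for all the 'Positive' cases and none of the 'Negative' cases.
"vpqkrcrp": no 'u' — fails the rule, so Negative.
"tdokzuza": has 'u' — fits, so Positive.
"dceevwj": no 'u' — fails the rule, so Negative.
"exgelnx": no 'u' — fails the rule, so Negative.

Negative, Positive, Negative, Negative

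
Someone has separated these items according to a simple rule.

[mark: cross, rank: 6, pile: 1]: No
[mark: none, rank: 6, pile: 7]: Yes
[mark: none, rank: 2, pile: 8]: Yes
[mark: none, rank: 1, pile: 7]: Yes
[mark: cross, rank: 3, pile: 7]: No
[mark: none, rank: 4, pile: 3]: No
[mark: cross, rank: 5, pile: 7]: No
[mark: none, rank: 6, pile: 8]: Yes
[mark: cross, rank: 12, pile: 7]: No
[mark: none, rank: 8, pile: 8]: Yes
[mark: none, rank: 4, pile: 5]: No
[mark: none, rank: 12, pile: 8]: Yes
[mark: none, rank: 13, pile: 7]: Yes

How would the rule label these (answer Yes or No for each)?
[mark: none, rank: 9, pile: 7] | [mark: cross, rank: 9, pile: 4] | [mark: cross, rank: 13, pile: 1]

Yes, No, No

One predicate separates the groups cleanly: mark is none AND pile ≥ 7.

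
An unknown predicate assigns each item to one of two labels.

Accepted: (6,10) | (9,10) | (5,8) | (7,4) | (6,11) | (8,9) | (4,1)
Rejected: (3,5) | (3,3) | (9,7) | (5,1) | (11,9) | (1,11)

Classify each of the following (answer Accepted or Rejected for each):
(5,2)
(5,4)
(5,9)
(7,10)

Accepted, Accepted, Rejected, Accepted

The classifier is using: product is even.
(5,2) → 5·2 = 10 → Accepted.
(5,4) → 5·4 = 20 → Accepted.
(5,9) → 5·9 = 45 → Rejected.
(7,10) → 7·10 = 70 → Accepted.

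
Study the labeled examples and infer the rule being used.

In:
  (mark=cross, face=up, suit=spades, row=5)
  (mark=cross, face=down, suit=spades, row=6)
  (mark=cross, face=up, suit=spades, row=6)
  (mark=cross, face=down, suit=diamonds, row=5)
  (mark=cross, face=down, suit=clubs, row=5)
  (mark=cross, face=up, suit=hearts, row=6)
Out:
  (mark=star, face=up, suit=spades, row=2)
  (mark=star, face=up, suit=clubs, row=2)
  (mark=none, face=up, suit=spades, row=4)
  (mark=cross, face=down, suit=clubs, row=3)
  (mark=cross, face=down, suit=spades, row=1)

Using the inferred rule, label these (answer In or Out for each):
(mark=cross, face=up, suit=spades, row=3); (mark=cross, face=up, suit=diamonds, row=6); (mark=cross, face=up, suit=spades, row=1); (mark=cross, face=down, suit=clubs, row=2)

Out, In, Out, Out

All 'In' examples share one property — row ≥ 5 — and every 'Out' example lacks it.
(mark=cross, face=up, suit=spades, row=3) → row = 3 → Out. (mark=cross, face=up, suit=diamonds, row=6) → row = 6 → In. (mark=cross, face=up, suit=spades, row=1) → row = 1 → Out. (mark=cross, face=down, suit=clubs, row=2) → row = 2 → Out.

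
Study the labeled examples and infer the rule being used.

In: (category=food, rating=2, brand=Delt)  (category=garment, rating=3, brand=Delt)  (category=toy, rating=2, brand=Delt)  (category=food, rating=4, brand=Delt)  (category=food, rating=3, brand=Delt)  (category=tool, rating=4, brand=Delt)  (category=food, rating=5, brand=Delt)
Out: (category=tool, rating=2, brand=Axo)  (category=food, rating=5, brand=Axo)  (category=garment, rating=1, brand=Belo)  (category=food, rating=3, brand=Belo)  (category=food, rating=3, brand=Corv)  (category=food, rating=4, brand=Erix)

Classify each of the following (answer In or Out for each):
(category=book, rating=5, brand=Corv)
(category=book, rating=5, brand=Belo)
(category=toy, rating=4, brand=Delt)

One predicate separates the groups cleanly: brand is Delt.
(category=book, rating=5, brand=Corv) → brand is Corv → Out.
(category=book, rating=5, brand=Belo) → brand is Belo → Out.
(category=toy, rating=4, brand=Delt) → brand is Delt → In.

Out, Out, In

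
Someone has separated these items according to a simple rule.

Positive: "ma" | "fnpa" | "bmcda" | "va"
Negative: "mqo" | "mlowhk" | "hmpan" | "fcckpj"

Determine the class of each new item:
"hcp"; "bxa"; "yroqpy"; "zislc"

Every 'Positive' example satisfies: ends with 'a'. None of the 'Negative' examples do.

Negative, Positive, Negative, Negative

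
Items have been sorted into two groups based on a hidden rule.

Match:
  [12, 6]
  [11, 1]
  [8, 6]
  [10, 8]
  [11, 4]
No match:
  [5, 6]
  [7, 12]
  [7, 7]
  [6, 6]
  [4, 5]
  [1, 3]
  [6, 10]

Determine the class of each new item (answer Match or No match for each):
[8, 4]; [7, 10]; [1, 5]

A rule that fits every label: first > second — true of each 'Match' example, false of each 'No match' one.

Match, No match, No match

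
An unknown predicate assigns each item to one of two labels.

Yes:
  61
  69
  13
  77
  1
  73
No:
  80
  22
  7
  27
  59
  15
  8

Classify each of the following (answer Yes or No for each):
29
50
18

Yes, No, No

One predicate separates the groups cleanly: ≡ 1 (mod 4).
29: 29 mod 4 = 1, checks out → Yes. 50: 50 mod 4 = 2, fails the rule → No. 18: 18 mod 4 = 2, fails the rule → No.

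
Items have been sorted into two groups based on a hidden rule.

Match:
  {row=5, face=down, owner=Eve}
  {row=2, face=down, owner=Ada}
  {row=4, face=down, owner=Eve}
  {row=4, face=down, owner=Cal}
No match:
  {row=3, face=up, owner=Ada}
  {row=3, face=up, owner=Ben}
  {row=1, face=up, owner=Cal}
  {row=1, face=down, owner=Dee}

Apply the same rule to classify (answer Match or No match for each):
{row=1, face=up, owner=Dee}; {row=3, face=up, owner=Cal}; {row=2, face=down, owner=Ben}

No match, No match, Match

The distinguishing property — face is down AND row ≥ 2 — holds for all the 'Match' cases and none of the 'No match' cases.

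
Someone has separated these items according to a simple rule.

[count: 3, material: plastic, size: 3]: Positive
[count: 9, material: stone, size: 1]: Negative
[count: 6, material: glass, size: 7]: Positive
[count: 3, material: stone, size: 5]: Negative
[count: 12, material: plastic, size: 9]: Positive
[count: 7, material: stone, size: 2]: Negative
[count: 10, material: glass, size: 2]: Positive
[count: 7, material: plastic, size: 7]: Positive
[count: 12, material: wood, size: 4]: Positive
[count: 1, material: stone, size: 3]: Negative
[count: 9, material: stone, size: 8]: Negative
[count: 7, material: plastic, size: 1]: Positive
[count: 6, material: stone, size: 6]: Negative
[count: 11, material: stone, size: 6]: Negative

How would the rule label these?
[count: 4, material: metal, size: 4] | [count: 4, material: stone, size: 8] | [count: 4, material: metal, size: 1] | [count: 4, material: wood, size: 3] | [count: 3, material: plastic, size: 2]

Positive, Negative, Positive, Positive, Positive

Looking at the examples, the only property every 'Positive' case has and every 'Negative' case lacks is: material is not stone.
Positive: [count: 4, material: metal, size: 4], since material is metal. Negative: [count: 4, material: stone, size: 8], since material is stone. Positive: [count: 4, material: metal, size: 1], since material is metal. Positive: [count: 4, material: wood, size: 3], since material is wood. Positive: [count: 3, material: plastic, size: 2], since material is plastic.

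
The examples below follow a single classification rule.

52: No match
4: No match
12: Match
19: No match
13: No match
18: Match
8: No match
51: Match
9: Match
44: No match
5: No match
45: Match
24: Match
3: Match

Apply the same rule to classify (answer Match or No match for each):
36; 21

The simplest hypothesis consistent with all the labels is: multiple of 3.

Match, Match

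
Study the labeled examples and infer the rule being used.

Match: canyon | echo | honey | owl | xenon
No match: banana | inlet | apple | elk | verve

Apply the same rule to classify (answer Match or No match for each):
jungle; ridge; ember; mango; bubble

No match, No match, No match, Match, No match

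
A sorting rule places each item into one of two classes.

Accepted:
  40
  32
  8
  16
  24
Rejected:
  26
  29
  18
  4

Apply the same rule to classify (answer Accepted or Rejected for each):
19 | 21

One predicate separates the groups cleanly: multiple of 8.
Rejected: 19, since 19 = 8·2 + 3. Rejected: 21, since 21 = 8·2 + 5.

Rejected, Rejected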